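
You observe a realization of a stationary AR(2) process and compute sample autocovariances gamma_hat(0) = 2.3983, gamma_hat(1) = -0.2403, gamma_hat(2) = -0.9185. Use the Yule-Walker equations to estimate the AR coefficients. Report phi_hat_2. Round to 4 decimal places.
\hat\phi_{2} = -0.3970

The Yule-Walker equations for an AR(p) process read, in matrix form,
  Gamma_p phi = r_p,   with   (Gamma_p)_{ij} = gamma(|i - j|),
                       (r_p)_i = gamma(i),   i,j = 1..p.
Substitute the sample gammas (Toeplitz matrix and right-hand side of size 2):
  Gamma_p = [[2.3983, -0.2403], [-0.2403, 2.3983]]
  r_p     = [-0.2403, -0.9185]
Written out:
  2.3983 phi_1 - 0.2403 phi_2 = -0.2403
  -0.2403 phi_1 + 2.3983 phi_2 = -0.9185
Solve by Cramer's rule:
  det = gamma(0)^2 - gamma(1)^2 = (2.3983)^2 - (-0.2403)^2 = 5.75184289 - 0.05774409 = 5.6940988
  phi_hat_1 = [gamma(1) gamma(0) - gamma(1) gamma(2)] / det = [(-0.2403)(2.3983) - (-0.2403)(-0.9185)] / 5.6940988 = -0.79702704 / 5.6940988 = -0.14
  phi_hat_2 = [gamma(0) gamma(2) - gamma(1)^2] / det = [(2.3983)(-0.9185) - (-0.2403)^2] / 5.6940988 = -2.26058264 / 5.6940988 = -0.397
So phi_hat = [-0.1400, -0.3970].
Therefore phi_hat_2 = -0.3970.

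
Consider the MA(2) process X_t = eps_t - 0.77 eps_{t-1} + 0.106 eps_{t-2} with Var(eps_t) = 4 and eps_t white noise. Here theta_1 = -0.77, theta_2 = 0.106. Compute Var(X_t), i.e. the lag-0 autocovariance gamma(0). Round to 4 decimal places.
\gamma(0) = 6.4165

For an MA(q) process X_t = eps_t + sum_i theta_i eps_{t-i} with
Var(eps_t) = sigma^2, the variance is
  gamma(0) = sigma^2 * (1 + sum_i theta_i^2).
  sum_i theta_i^2 = (-0.77)^2 + (0.106)^2 = 0.5929 + 0.011236 = 0.604136.
  gamma(0) = 4 * (1 + 0.604136) = 4 * 1.604136 = 6.416544, which rounds to 6.4165.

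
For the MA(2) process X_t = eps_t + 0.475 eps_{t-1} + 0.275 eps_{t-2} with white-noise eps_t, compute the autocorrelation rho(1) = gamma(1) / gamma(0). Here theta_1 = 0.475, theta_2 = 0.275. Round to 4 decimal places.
\rho(1) = 0.4654

For an MA(q) process with theta_0 = 1, the autocovariance is
  gamma(k) = sigma^2 * sum_{i=0..q-k} theta_i * theta_{i+k},
and rho(k) = gamma(k) / gamma(0). Sigma^2 cancels.
  numerator   = (1)*(0.475) + (0.475)*(0.275) = 0.605625.
  denominator = (1)^2 + (0.475)^2 + (0.275)^2 = 1.30125.
  rho(1) = 0.605625 / 1.30125 = 0.4654.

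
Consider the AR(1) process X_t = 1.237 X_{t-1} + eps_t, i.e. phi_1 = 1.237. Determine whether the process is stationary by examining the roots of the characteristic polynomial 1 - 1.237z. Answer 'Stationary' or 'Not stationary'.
\text{Not stationary}

The AR(p) characteristic polynomial is P(z) = 1 - 1.237z.
Stationarity requires all roots to lie outside the unit circle, i.e. |z| > 1 for every root.
This is linear in z: 1 + (-1.237) z = 0  =>  z = -1/(-1.237) = 0.808407,  |z| = 0.808407.
Moduli of all roots: 0.8084.
All moduli strictly greater than 1? No.
Verdict: Not stationary.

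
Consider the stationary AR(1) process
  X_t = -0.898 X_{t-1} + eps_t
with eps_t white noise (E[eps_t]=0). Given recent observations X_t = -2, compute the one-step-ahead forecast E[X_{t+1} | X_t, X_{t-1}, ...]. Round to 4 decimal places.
E[X_{t+1} \mid \mathcal F_t] = 1.7960

For an AR(p) model X_t = c + sum_i phi_i X_{t-i} + eps_t, the
one-step-ahead conditional mean is
  E[X_{t+1} | X_t, ...] = c + sum_i phi_i X_{t+1-i}.
Substitute known values:
  E[X_{t+1} | ...] = (-0.898) * (-2)
                   = 1.7960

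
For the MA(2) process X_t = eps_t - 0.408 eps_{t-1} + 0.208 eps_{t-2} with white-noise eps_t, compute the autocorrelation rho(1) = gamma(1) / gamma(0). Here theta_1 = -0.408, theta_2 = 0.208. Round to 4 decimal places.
\rho(1) = -0.4074

For an MA(q) process with theta_0 = 1, the autocovariance is
  gamma(k) = sigma^2 * sum_{i=0..q-k} theta_i * theta_{i+k},
and rho(k) = gamma(k) / gamma(0). Sigma^2 cancels.
  numerator   = (1)*(-0.408) + (-0.408)*(0.208) = -0.492864.
  denominator = (1)^2 + (-0.408)^2 + (0.208)^2 = 1.209728.
  rho(1) = -0.492864 / 1.209728 = -0.4074.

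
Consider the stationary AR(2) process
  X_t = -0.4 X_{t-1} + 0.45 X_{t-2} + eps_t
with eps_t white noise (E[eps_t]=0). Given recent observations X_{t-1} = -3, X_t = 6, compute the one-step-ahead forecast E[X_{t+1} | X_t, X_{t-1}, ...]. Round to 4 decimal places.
E[X_{t+1} \mid \mathcal F_t] = -3.7500

For an AR(p) model X_t = c + sum_i phi_i X_{t-i} + eps_t, the
one-step-ahead conditional mean is
  E[X_{t+1} | X_t, ...] = c + sum_i phi_i X_{t+1-i}.
Substitute known values:
  E[X_{t+1} | ...] = (-0.4) * (6) + (0.45) * (-3)
                   = -3.7500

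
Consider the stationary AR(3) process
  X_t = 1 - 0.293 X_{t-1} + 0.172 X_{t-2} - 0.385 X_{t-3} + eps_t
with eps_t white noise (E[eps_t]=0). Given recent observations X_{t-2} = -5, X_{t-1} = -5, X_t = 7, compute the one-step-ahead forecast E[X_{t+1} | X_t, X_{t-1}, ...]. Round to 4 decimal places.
E[X_{t+1} \mid \mathcal F_t] = 0.0140

For an AR(p) model X_t = c + sum_i phi_i X_{t-i} + eps_t, the
one-step-ahead conditional mean is
  E[X_{t+1} | X_t, ...] = c + sum_i phi_i X_{t+1-i}.
Substitute known values:
  E[X_{t+1} | ...] = 1 + (-0.293) * (7) + (0.172) * (-5) + (-0.385) * (-5)
                   = 0.0140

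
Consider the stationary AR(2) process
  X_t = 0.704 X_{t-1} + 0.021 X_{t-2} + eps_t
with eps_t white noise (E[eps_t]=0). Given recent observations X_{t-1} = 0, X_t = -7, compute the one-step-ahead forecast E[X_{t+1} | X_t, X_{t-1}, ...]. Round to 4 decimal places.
E[X_{t+1} \mid \mathcal F_t] = -4.9280

For an AR(p) model X_t = c + sum_i phi_i X_{t-i} + eps_t, the
one-step-ahead conditional mean is
  E[X_{t+1} | X_t, ...] = c + sum_i phi_i X_{t+1-i}.
Substitute known values:
  E[X_{t+1} | ...] = (0.704) * (-7) + (0.021) * (0)
                   = -4.9280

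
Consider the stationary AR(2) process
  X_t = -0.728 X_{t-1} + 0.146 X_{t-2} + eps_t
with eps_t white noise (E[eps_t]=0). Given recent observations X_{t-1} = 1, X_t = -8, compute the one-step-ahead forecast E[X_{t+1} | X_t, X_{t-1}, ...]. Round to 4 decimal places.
E[X_{t+1} \mid \mathcal F_t] = 5.9700

For an AR(p) model X_t = c + sum_i phi_i X_{t-i} + eps_t, the
one-step-ahead conditional mean is
  E[X_{t+1} | X_t, ...] = c + sum_i phi_i X_{t+1-i}.
Substitute known values:
  E[X_{t+1} | ...] = (-0.728) * (-8) + (0.146) * (1)
                   = 5.9700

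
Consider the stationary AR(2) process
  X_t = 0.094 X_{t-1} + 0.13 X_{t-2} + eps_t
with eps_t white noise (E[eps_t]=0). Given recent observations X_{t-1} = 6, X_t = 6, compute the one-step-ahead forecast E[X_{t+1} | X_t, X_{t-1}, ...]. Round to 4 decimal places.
E[X_{t+1} \mid \mathcal F_t] = 1.3440

For an AR(p) model X_t = c + sum_i phi_i X_{t-i} + eps_t, the
one-step-ahead conditional mean is
  E[X_{t+1} | X_t, ...] = c + sum_i phi_i X_{t+1-i}.
Substitute known values:
  E[X_{t+1} | ...] = (0.094) * (6) + (0.13) * (6)
                   = 1.3440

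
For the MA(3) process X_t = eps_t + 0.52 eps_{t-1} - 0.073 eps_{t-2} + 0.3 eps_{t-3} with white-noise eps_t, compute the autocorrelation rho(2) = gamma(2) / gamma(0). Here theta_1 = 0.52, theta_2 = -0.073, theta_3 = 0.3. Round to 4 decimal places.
\rho(2) = 0.0608

For an MA(q) process with theta_0 = 1, the autocovariance is
  gamma(k) = sigma^2 * sum_{i=0..q-k} theta_i * theta_{i+k},
and rho(k) = gamma(k) / gamma(0). Sigma^2 cancels.
  numerator   = (1)*(-0.073) + (0.52)*(0.3) = 0.083.
  denominator = (1)^2 + (0.52)^2 + (-0.073)^2 + (0.3)^2 = 1.365729.
  rho(2) = 0.083 / 1.365729 = 0.0608.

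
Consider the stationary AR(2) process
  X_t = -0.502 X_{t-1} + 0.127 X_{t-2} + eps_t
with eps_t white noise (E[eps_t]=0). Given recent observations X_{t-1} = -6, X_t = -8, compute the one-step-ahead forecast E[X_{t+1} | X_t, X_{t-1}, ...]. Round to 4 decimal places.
E[X_{t+1} \mid \mathcal F_t] = 3.2540

For an AR(p) model X_t = c + sum_i phi_i X_{t-i} + eps_t, the
one-step-ahead conditional mean is
  E[X_{t+1} | X_t, ...] = c + sum_i phi_i X_{t+1-i}.
Substitute known values:
  E[X_{t+1} | ...] = (-0.502) * (-8) + (0.127) * (-6)
                   = 3.2540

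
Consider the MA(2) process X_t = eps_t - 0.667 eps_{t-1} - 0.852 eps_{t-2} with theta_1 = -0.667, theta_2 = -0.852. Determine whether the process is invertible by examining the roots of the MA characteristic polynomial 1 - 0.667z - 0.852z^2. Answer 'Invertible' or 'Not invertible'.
\text{Not invertible}

The MA(q) characteristic polynomial is P(z) = 1 - 0.667z - 0.852z^2.
Invertibility requires all roots to lie outside the unit circle, i.e. |z| > 1 for every root.
Set 1 + (-0.667) z + (-0.852) z^2 = 0, i.e. a z^2 + b z + c = 0 with a = -0.852, b = -0.667, c = 1.
Discriminant D = b^2 - 4ac = (-0.667)^2 - 4*(-0.852)*1 = 0.444889 - (-3.408) = 3.852889.
D >= 0, so the roots are real: z = (-b +/- sqrt(D)) / (2a) = (0.667 +/- 1.962878) / (-1.704).
  z_1 = (0.667 + 1.962878) / (-1.704) = -1.5434,   |z_1| = 1.5434.
  z_2 = (0.667 - 1.962878) / (-1.704) = 0.7605,   |z_2| = 0.7605.
Moduli of all roots: 1.5434, 0.7605.
All moduli strictly greater than 1? No.
Verdict: Not invertible.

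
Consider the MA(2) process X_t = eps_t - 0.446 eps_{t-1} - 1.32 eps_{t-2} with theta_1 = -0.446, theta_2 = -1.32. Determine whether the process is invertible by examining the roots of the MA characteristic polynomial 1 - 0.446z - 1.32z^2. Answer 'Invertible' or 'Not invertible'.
\text{Not invertible}

The MA(q) characteristic polynomial is P(z) = 1 - 0.446z - 1.32z^2.
Invertibility requires all roots to lie outside the unit circle, i.e. |z| > 1 for every root.
Set 1 + (-0.446) z + (-1.32) z^2 = 0, i.e. a z^2 + b z + c = 0 with a = -1.32, b = -0.446, c = 1.
Discriminant D = b^2 - 4ac = (-0.446)^2 - 4*(-1.32)*1 = 0.198916 - (-5.28) = 5.478916.
D >= 0, so the roots are real: z = (-b +/- sqrt(D)) / (2a) = (0.446 +/- 2.340708) / (-2.64).
  z_1 = (0.446 + 2.340708) / (-2.64) = -1.0556,   |z_1| = 1.0556.
  z_2 = (0.446 - 2.340708) / (-2.64) = 0.7177,   |z_2| = 0.7177.
Moduli of all roots: 1.0556, 0.7177.
All moduli strictly greater than 1? No.
Verdict: Not invertible.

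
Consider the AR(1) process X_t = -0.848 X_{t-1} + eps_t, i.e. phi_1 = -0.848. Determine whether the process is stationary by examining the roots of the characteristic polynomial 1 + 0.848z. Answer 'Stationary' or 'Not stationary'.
\text{Stationary}

The AR(p) characteristic polynomial is P(z) = 1 + 0.848z.
Stationarity requires all roots to lie outside the unit circle, i.e. |z| > 1 for every root.
This is linear in z: 1 + (0.848) z = 0  =>  z = -1/(0.848) = -1.179245,  |z| = 1.179245.
Moduli of all roots: 1.1792.
All moduli strictly greater than 1? Yes.
Verdict: Stationary.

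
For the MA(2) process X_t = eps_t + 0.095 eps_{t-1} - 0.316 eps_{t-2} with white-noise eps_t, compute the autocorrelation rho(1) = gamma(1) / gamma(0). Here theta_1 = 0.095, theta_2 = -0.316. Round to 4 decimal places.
\rho(1) = 0.0586

For an MA(q) process with theta_0 = 1, the autocovariance is
  gamma(k) = sigma^2 * sum_{i=0..q-k} theta_i * theta_{i+k},
and rho(k) = gamma(k) / gamma(0). Sigma^2 cancels.
  numerator   = (1)*(0.095) + (0.095)*(-0.316) = 0.06498.
  denominator = (1)^2 + (0.095)^2 + (-0.316)^2 = 1.108881.
  rho(1) = 0.06498 / 1.108881 = 0.0586.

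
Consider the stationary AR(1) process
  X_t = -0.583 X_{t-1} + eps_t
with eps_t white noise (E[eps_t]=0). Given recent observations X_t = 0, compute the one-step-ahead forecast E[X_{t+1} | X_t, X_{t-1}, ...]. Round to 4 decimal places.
E[X_{t+1} \mid \mathcal F_t] = 0.0000

For an AR(p) model X_t = c + sum_i phi_i X_{t-i} + eps_t, the
one-step-ahead conditional mean is
  E[X_{t+1} | X_t, ...] = c + sum_i phi_i X_{t+1-i}.
Substitute known values:
  E[X_{t+1} | ...] = (-0.583) * (0)
                   = 0.0000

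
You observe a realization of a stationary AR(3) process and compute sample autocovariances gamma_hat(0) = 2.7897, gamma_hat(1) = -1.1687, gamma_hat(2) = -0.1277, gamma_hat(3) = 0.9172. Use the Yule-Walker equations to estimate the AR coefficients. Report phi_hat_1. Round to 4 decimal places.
\hat\phi_{1} = -0.4640

The Yule-Walker equations for an AR(p) process read, in matrix form,
  Gamma_p phi = r_p,   with   (Gamma_p)_{ij} = gamma(|i - j|),
                       (r_p)_i = gamma(i),   i,j = 1..p.
Substitute the sample gammas (Toeplitz matrix and right-hand side of size 3):
  Gamma_p = [[2.7897, -1.1687, -0.1277], [-1.1687, 2.7897, -1.1687], [-0.1277, -1.1687, 2.7897]]
  r_p     = [-1.1687, -0.1277, 0.9172]
Written out (R1..R3):
  (R1) 2.7897 phi_1 - 1.1687 phi_2 - 0.1277 phi_3 = -1.1687
  (R2) -1.1687 phi_1 + 2.7897 phi_2 - 1.1687 phi_3 = -0.1277
  (R3) -0.1277 phi_1 - 1.1687 phi_2 + 2.7897 phi_3 = 0.9172
Gaussian elimination:
  R2 <- R2 - (-1.1687/2.7897) R1 = R2 - (-0.418934) R1:  2.300092 phi_2 - 1.222198 phi_3 = -0.617308
  R3 <- R3 - (-0.1277/2.7897) R1 = R3 - (-0.045776) R1:  -1.222198 phi_2 + 2.783854 phi_3 = 0.863702
  R3 <- R3 - (-1.222198/2.300092) R2 = R3 - (-0.531369) R2:  2.134416 phi_3 = 0.535684
Back-substitution:
  phi_hat_3 = 0.535684 / 2.134416 = 0.250974
  phi_hat_2 = (-0.617308 - (-1.222198)(0.250974)) / 2.300092 = -0.135024
  phi_hat_1 = (-1.1687 - (-1.1687)(-0.135024) - (-0.1277)(0.250974)) / 2.7897 = -0.464012
So phi_hat = [-0.4640, -0.1350, 0.2510].
Therefore phi_hat_1 = -0.4640.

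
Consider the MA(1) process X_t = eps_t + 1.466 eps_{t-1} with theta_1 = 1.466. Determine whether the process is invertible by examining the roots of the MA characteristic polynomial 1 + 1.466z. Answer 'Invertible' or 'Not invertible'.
\text{Not invertible}

The MA(q) characteristic polynomial is P(z) = 1 + 1.466z.
Invertibility requires all roots to lie outside the unit circle, i.e. |z| > 1 for every root.
This is linear in z: 1 + (1.466) z = 0  =>  z = -1/(1.466) = -0.682128,  |z| = 0.682128.
Moduli of all roots: 0.6821.
All moduli strictly greater than 1? No.
Verdict: Not invertible.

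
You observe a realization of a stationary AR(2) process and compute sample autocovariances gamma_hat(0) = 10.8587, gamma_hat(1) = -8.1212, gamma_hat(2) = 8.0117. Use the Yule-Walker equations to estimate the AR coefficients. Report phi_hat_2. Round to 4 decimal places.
\hat\phi_{2} = 0.4050

The Yule-Walker equations for an AR(p) process read, in matrix form,
  Gamma_p phi = r_p,   with   (Gamma_p)_{ij} = gamma(|i - j|),
                       (r_p)_i = gamma(i),   i,j = 1..p.
Substitute the sample gammas (Toeplitz matrix and right-hand side of size 2):
  Gamma_p = [[10.8587, -8.1212], [-8.1212, 10.8587]]
  r_p     = [-8.1212, 8.0117]
Written out:
  10.8587 phi_1 - 8.1212 phi_2 = -8.1212
  -8.1212 phi_1 + 10.8587 phi_2 = 8.0117
Solve by Cramer's rule:
  det = gamma(0)^2 - gamma(1)^2 = (10.8587)^2 - (-8.1212)^2 = 117.91136569 - 65.95388944 = 51.95747625
  phi_hat_1 = [gamma(1) gamma(0) - gamma(1) gamma(2)] / det = [(-8.1212)(10.8587) - (-8.1212)(8.0117)] / 51.95747625 = -23.1210564 / 51.95747625 = -0.445
  phi_hat_2 = [gamma(0) gamma(2) - gamma(1)^2] / det = [(10.8587)(8.0117) - (-8.1212)^2] / 51.95747625 = 21.04275735 / 51.95747625 = 0.405
So phi_hat = [-0.4450, 0.4050].
Therefore phi_hat_2 = 0.4050.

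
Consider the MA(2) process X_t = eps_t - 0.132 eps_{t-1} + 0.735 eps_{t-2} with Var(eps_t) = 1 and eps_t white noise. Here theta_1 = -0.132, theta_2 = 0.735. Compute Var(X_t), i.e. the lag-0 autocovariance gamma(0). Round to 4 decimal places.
\gamma(0) = 1.5576

For an MA(q) process X_t = eps_t + sum_i theta_i eps_{t-i} with
Var(eps_t) = sigma^2, the variance is
  gamma(0) = sigma^2 * (1 + sum_i theta_i^2).
  sum_i theta_i^2 = (-0.132)^2 + (0.735)^2 = 0.017424 + 0.540225 = 0.557649.
  gamma(0) = 1 * (1 + 0.557649) = 1 * 1.557649 = 1.557649, which rounds to 1.5576.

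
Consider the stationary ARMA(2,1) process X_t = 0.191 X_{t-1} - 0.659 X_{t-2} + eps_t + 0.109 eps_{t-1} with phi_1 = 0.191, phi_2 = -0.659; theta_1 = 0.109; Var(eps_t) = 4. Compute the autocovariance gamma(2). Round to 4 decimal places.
\gamma(2) = -4.6832

Multiply the model equation by X_{t-k} and take expectations. With theta_0 = psi_0 = 1 and psi_j the MA(infinity) weights, this gives
  gamma(k) - sum_i phi_i gamma(k-i) = c_k,
  c_k = sigma^2 * sum_{j=k..q} theta_j psi_{j-k}   (c_k = 0 for k > q),
using gamma(-m) = gamma(m).
psi-weights needed (psi_j = theta_j + sum_i phi_i psi_{j-i}):
  psi_1 = theta_1 + phi_1 = 0.109 + (0.191) = 0.3
Right-hand sides:
  c_0 = sigma^2 (1 + theta_1 psi_1) = 4 * (1 + (0.109)(0.3)) = 4 * 1.0327 = 4.1308
  c_1 = sigma^2 theta_1 = 4 * (0.109) = 0.436
  c_2 = 0
Equations for k = 0, 1, 2 (AR order 2, c_2 = 0):
  (E0) gamma(0) = phi_1 gamma(1) + phi_2 gamma(2) + c_0
  (E1) gamma(1) = phi_1 gamma(0) + phi_2 gamma(1) + c_1
  (E2) gamma(2) = phi_1 gamma(1) + phi_2 gamma(0)
From (E1): gamma(1) = A gamma(0) + B with
  A = phi_1 / (1 - phi_2) = 0.191 / 1.659 = 0.11513,   B = c_1 / (1 - phi_2) = 0.436 / 1.659 = 0.262809.
Insert (E2) into (E0): gamma(0) (1 - phi_2^2) = phi_1 (1 + phi_2) gamma(1) + c_0.
  phi_1 (1 + phi_2) = (0.191)(0.341) = 0.065131,   1 - phi_2^2 = 0.565719.
Replace gamma(1) by A gamma(0) + B and collect gamma(0):
  gamma(0) [0.565719 - (0.065131)(0.11513)] = (0.065131)(0.262809) + 4.1308
  gamma(0) * 0.55822 = 4.147917
  gamma(0) = 4.147917 / 0.55822 = 7.430607.
  gamma(1) = A gamma(0) + B = (0.11513)(7.430607) + (0.262809) = 1.118292.
  gamma(2) = phi_1 gamma(1) + phi_2 gamma(0) = (0.191)(1.118292) + (-0.659)(7.430607) = -4.683176.
Therefore gamma(2) = -4.6832 (to 4 decimal places).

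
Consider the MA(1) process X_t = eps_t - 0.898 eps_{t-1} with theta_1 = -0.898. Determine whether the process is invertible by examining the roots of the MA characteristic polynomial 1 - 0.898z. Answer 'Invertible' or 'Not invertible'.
\text{Invertible}

The MA(q) characteristic polynomial is P(z) = 1 - 0.898z.
Invertibility requires all roots to lie outside the unit circle, i.e. |z| > 1 for every root.
This is linear in z: 1 + (-0.898) z = 0  =>  z = -1/(-0.898) = 1.113586,  |z| = 1.113586.
Moduli of all roots: 1.1136.
All moduli strictly greater than 1? Yes.
Verdict: Invertible.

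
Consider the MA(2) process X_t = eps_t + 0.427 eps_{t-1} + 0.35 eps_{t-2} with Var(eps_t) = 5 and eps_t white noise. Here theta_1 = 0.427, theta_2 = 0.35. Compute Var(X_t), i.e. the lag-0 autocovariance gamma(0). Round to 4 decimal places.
\gamma(0) = 6.5241

For an MA(q) process X_t = eps_t + sum_i theta_i eps_{t-i} with
Var(eps_t) = sigma^2, the variance is
  gamma(0) = sigma^2 * (1 + sum_i theta_i^2).
  sum_i theta_i^2 = (0.427)^2 + (0.35)^2 = 0.182329 + 0.1225 = 0.304829.
  gamma(0) = 5 * (1 + 0.304829) = 5 * 1.304829 = 6.524145, which rounds to 6.5241.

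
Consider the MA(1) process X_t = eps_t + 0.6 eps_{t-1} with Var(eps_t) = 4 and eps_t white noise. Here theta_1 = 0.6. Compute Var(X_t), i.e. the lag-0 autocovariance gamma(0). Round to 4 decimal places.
\gamma(0) = 5.4400

For an MA(q) process X_t = eps_t + sum_i theta_i eps_{t-i} with
Var(eps_t) = sigma^2, the variance is
  gamma(0) = sigma^2 * (1 + sum_i theta_i^2).
  sum_i theta_i^2 = (0.6)^2 = 0.36.
  gamma(0) = 4 * (1 + 0.36) = 4 * 1.36 = 5.44, which rounds to 5.4400.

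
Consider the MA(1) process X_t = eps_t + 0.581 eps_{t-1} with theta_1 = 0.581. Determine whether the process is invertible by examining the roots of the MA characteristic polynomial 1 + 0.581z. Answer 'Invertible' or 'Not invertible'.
\text{Invertible}

The MA(q) characteristic polynomial is P(z) = 1 + 0.581z.
Invertibility requires all roots to lie outside the unit circle, i.e. |z| > 1 for every root.
This is linear in z: 1 + (0.581) z = 0  =>  z = -1/(0.581) = -1.72117,  |z| = 1.72117.
Moduli of all roots: 1.7212.
All moduli strictly greater than 1? Yes.
Verdict: Invertible.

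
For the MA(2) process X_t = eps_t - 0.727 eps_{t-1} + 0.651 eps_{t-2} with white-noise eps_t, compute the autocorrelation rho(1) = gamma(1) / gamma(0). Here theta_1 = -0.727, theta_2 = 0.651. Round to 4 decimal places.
\rho(1) = -0.6148

For an MA(q) process with theta_0 = 1, the autocovariance is
  gamma(k) = sigma^2 * sum_{i=0..q-k} theta_i * theta_{i+k},
and rho(k) = gamma(k) / gamma(0). Sigma^2 cancels.
  numerator   = (1)*(-0.727) + (-0.727)*(0.651) = -1.200277.
  denominator = (1)^2 + (-0.727)^2 + (0.651)^2 = 1.95233.
  rho(1) = -1.200277 / 1.95233 = -0.6148.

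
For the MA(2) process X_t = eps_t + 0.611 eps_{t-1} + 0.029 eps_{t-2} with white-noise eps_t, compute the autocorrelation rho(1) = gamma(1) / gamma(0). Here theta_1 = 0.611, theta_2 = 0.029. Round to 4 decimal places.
\rho(1) = 0.4575

For an MA(q) process with theta_0 = 1, the autocovariance is
  gamma(k) = sigma^2 * sum_{i=0..q-k} theta_i * theta_{i+k},
and rho(k) = gamma(k) / gamma(0). Sigma^2 cancels.
  numerator   = (1)*(0.611) + (0.611)*(0.029) = 0.628719.
  denominator = (1)^2 + (0.611)^2 + (0.029)^2 = 1.374162.
  rho(1) = 0.628719 / 1.374162 = 0.4575.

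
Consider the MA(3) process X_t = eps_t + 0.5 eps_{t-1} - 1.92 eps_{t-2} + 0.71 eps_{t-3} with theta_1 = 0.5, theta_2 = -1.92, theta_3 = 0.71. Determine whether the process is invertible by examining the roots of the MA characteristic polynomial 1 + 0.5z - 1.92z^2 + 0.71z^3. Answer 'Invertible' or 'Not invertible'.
\text{Not invertible}

The MA(q) characteristic polynomial is P(z) = 1 + 0.5z - 1.92z^2 + 0.71z^3.
Invertibility requires all roots to lie outside the unit circle, i.e. |z| > 1 for every root.
Degree 3: look for a simple real root z0 first, then factor out (1 - z/z0) and solve the remaining quadratic.
Testing z0 = 2: P(2) = 1 + (0.5)(2) + (-1.92)(2)^2 + (0.71)(2)^3
  = 1 + (1) + (-7.68) + (5.68) = 0.  So z_0 = 2 is a root, |z_0| = 2.
Divide out the factor (1 - 0.5 z) = (1 - z/z0) (since 1/z0 = 0.5):
  P(z) = (1 - 0.5 z)(1 + (1) z + (-1.42) z^2)
  [check: z-coef 1 - (0.5) = 0.5; z^2-coef -1.42 - (0.5)(1) = -1.92; z^3-coef -(0.5)(-1.42) = 0.71.]
Remaining roots from the quadratic factor 1 + (1) z + (-1.42) z^2:
  Set 1 + (1) z + (-1.42) z^2 = 0, i.e. a z^2 + b z + c = 0 with a = -1.42, b = 1, c = 1.
  Discriminant D = b^2 - 4ac = (1)^2 - 4*(-1.42)*1 = 1 - (-5.68) = 6.68.
  D >= 0, so the roots are real: z = (-b +/- sqrt(D)) / (2a) = (-1 +/- 2.58457) / (-2.84).
    z_1 = (-1 + 2.58457) / (-2.84) = -0.5579,   |z_1| = 0.5579.
    z_2 = (-1 - 2.58457) / (-2.84) = 1.2622,   |z_2| = 1.2622.
Moduli of all roots: 2.0000, 0.5579, 1.2622.
All moduli strictly greater than 1? No.
Verdict: Not invertible.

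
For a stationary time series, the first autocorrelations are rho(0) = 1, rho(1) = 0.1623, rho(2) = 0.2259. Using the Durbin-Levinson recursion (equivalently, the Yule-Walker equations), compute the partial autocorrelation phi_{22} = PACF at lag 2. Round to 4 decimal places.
\phi_{22} = 0.2050

The PACF at lag k is phi_{kk}, the last component of the solution
to the Yule-Walker system G_k phi = r_k where
  (G_k)_{ij} = rho(|i - j|), (r_k)_i = rho(i), i,j = 1..k.
Equivalently, Durbin-Levinson gives phi_{kk} iteratively:
  phi_{11} = rho(1)
  phi_{kk} = [rho(k) - sum_{j=1..k-1} phi_{k-1,j} rho(k-j)]
            / [1 - sum_{j=1..k-1} phi_{k-1,j} rho(j)],
  phi_{k,j} = phi_{k-1,j} - phi_{kk} phi_{k-1,k-j},  j = 1..k-1.
Step k = 1:
  phi_11 = rho(1) = 0.1623.
Step k = 2:
  phi_22 = [rho(2) - phi_11 rho(1)] / [1 - phi_11 rho(1)] = [0.2259 - (0.1623)(0.1623)] / [1 - (0.1623)(0.1623)]
         = 0.19955871 / 0.97365871 = 0.205.
Therefore phi_{22} = 0.2050.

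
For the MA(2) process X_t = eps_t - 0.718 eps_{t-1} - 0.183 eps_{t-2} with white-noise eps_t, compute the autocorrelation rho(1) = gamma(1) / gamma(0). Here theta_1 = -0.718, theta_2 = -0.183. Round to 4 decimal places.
\rho(1) = -0.3787

For an MA(q) process with theta_0 = 1, the autocovariance is
  gamma(k) = sigma^2 * sum_{i=0..q-k} theta_i * theta_{i+k},
and rho(k) = gamma(k) / gamma(0). Sigma^2 cancels.
  numerator   = (1)*(-0.718) + (-0.718)*(-0.183) = -0.586606.
  denominator = (1)^2 + (-0.718)^2 + (-0.183)^2 = 1.549013.
  rho(1) = -0.586606 / 1.549013 = -0.3787.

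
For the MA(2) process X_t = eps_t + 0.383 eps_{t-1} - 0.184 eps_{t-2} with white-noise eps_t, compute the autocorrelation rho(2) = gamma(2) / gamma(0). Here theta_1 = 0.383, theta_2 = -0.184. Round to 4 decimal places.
\rho(2) = -0.1559

For an MA(q) process with theta_0 = 1, the autocovariance is
  gamma(k) = sigma^2 * sum_{i=0..q-k} theta_i * theta_{i+k},
and rho(k) = gamma(k) / gamma(0). Sigma^2 cancels.
  numerator   = (1)*(-0.184) = -0.184.
  denominator = (1)^2 + (0.383)^2 + (-0.184)^2 = 1.180545.
  rho(2) = -0.184 / 1.180545 = -0.1559.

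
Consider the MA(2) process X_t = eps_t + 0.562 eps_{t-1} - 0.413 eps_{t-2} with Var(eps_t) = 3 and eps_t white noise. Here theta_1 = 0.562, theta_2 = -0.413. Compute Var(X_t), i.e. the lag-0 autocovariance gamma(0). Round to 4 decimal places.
\gamma(0) = 4.4592

For an MA(q) process X_t = eps_t + sum_i theta_i eps_{t-i} with
Var(eps_t) = sigma^2, the variance is
  gamma(0) = sigma^2 * (1 + sum_i theta_i^2).
  sum_i theta_i^2 = (0.562)^2 + (-0.413)^2 = 0.315844 + 0.170569 = 0.486413.
  gamma(0) = 3 * (1 + 0.486413) = 3 * 1.486413 = 4.459239, which rounds to 4.4592.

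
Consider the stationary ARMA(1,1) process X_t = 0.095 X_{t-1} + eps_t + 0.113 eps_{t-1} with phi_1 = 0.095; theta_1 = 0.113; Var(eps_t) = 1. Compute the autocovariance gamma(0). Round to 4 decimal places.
\gamma(0) = 1.0437

Multiply the model equation by X_{t-k} and take expectations. With theta_0 = psi_0 = 1 and psi_j the MA(infinity) weights, this gives
  gamma(k) - sum_i phi_i gamma(k-i) = c_k,
  c_k = sigma^2 * sum_{j=k..q} theta_j psi_{j-k}   (c_k = 0 for k > q),
using gamma(-m) = gamma(m).
psi-weights needed (psi_j = theta_j + sum_i phi_i psi_{j-i}):
  psi_1 = theta_1 + phi_1 = 0.113 + (0.095) = 0.208
Right-hand sides:
  c_0 = sigma^2 (1 + theta_1 psi_1) = 1 * (1 + (0.113)(0.208)) = 1 * 1.023504 = 1.023504
  c_1 = sigma^2 theta_1 = 1 * (0.113) = 0.113
  c_2 = 0
Equations for k = 0 and k = 1 (AR order 1):
  gamma(0) = phi_1 gamma(1) + c_0
  gamma(1) = phi_1 gamma(0) + c_1
Substituting the second into the first: gamma(0) (1 - phi_1^2) = c_0 + phi_1 c_1, so
  gamma(0) = (c_0 + phi_1 c_1) / (1 - phi_1^2) = (1.023504 + (0.095)(0.113)) / (1 - (0.095)^2) = 1.034239 / 0.990975 = 1.043658.
Therefore gamma(0) = 1.0437 (to 4 decimal places).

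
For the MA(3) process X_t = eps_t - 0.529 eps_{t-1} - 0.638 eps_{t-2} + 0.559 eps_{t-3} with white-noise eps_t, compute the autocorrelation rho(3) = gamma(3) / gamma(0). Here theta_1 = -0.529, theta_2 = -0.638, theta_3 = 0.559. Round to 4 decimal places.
\rho(3) = 0.2796

For an MA(q) process with theta_0 = 1, the autocovariance is
  gamma(k) = sigma^2 * sum_{i=0..q-k} theta_i * theta_{i+k},
and rho(k) = gamma(k) / gamma(0). Sigma^2 cancels.
  numerator   = (1)*(0.559) = 0.559.
  denominator = (1)^2 + (-0.529)^2 + (-0.638)^2 + (0.559)^2 = 1.999366.
  rho(3) = 0.559 / 1.999366 = 0.2796.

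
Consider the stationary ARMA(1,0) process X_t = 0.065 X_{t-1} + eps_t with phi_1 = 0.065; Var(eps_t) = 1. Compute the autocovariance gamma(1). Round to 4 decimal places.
\gamma(1) = 0.0653

Multiply the model equation by X_{t-k} and take expectations. With theta_0 = psi_0 = 1 and psi_j the MA(infinity) weights, this gives
  gamma(k) - sum_i phi_i gamma(k-i) = c_k,
  c_k = sigma^2 * sum_{j=k..q} theta_j psi_{j-k}   (c_k = 0 for k > q),
using gamma(-m) = gamma(m).
Pure AR (q = 0): c_0 = sigma^2 = 1, c_k = 0 for k >= 1.
Equations for k = 0 and k = 1 (AR order 1):
  gamma(0) = phi_1 gamma(1) + c_0
  gamma(1) = phi_1 gamma(0) + c_1
Substituting the second into the first: gamma(0) (1 - phi_1^2) = c_0 + phi_1 c_1, so
  gamma(0) = c_0 / (1 - phi_1^2) = 1 / (1 - (0.065)^2) = 1 / 0.995775 = 1.004243.
  gamma(1) = phi_1 gamma(0) = (0.065)(1.004243) = 0.065276.
Therefore gamma(1) = 0.0653 (to 4 decimal places).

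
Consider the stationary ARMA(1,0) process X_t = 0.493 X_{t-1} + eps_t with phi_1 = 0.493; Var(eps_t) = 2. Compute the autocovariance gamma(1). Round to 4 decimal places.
\gamma(1) = 1.3026

Multiply the model equation by X_{t-k} and take expectations. With theta_0 = psi_0 = 1 and psi_j the MA(infinity) weights, this gives
  gamma(k) - sum_i phi_i gamma(k-i) = c_k,
  c_k = sigma^2 * sum_{j=k..q} theta_j psi_{j-k}   (c_k = 0 for k > q),
using gamma(-m) = gamma(m).
Pure AR (q = 0): c_0 = sigma^2 = 2, c_k = 0 for k >= 1.
Equations for k = 0 and k = 1 (AR order 1):
  gamma(0) = phi_1 gamma(1) + c_0
  gamma(1) = phi_1 gamma(0) + c_1
Substituting the second into the first: gamma(0) (1 - phi_1^2) = c_0 + phi_1 c_1, so
  gamma(0) = c_0 / (1 - phi_1^2) = 2 / (1 - (0.493)^2) = 2 / 0.756951 = 2.642179.
  gamma(1) = phi_1 gamma(0) = (0.493)(2.642179) = 1.302594.
Therefore gamma(1) = 1.3026 (to 4 decimal places).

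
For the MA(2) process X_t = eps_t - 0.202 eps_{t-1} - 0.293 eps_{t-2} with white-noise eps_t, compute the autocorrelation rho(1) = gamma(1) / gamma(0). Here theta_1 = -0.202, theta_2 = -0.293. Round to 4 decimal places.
\rho(1) = -0.1268

For an MA(q) process with theta_0 = 1, the autocovariance is
  gamma(k) = sigma^2 * sum_{i=0..q-k} theta_i * theta_{i+k},
and rho(k) = gamma(k) / gamma(0). Sigma^2 cancels.
  numerator   = (1)*(-0.202) + (-0.202)*(-0.293) = -0.142814.
  denominator = (1)^2 + (-0.202)^2 + (-0.293)^2 = 1.126653.
  rho(1) = -0.142814 / 1.126653 = -0.1268.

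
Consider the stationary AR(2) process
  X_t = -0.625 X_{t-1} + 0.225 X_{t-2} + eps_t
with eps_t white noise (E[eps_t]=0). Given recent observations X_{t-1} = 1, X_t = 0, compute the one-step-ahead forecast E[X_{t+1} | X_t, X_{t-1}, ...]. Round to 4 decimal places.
E[X_{t+1} \mid \mathcal F_t] = 0.2250

For an AR(p) model X_t = c + sum_i phi_i X_{t-i} + eps_t, the
one-step-ahead conditional mean is
  E[X_{t+1} | X_t, ...] = c + sum_i phi_i X_{t+1-i}.
Substitute known values:
  E[X_{t+1} | ...] = (-0.625) * (0) + (0.225) * (1)
                   = 0.2250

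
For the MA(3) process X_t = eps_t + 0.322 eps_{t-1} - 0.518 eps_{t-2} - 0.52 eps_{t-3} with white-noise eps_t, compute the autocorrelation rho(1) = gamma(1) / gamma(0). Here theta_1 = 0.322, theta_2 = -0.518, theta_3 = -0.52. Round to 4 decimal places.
\rho(1) = 0.2585

For an MA(q) process with theta_0 = 1, the autocovariance is
  gamma(k) = sigma^2 * sum_{i=0..q-k} theta_i * theta_{i+k},
and rho(k) = gamma(k) / gamma(0). Sigma^2 cancels.
  numerator   = (1)*(0.322) + (0.322)*(-0.518) + (-0.518)*(-0.52) = 0.424564.
  denominator = (1)^2 + (0.322)^2 + (-0.518)^2 + (-0.52)^2 = 1.642408.
  rho(1) = 0.424564 / 1.642408 = 0.2585.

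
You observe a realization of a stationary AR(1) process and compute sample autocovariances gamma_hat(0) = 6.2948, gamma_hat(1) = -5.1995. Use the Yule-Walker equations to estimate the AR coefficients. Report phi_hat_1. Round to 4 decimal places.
\hat\phi_{1} = -0.8260

The Yule-Walker equations for an AR(p) process read, in matrix form,
  Gamma_p phi = r_p,   with   (Gamma_p)_{ij} = gamma(|i - j|),
                       (r_p)_i = gamma(i),   i,j = 1..p.
Substitute the sample gammas (Toeplitz matrix and right-hand side of size 1):
  Gamma_p = [[6.2948]]
  r_p     = [-5.1995]
With p = 1 this is the single equation gamma(0) phi_1 = gamma(1):
  phi_hat_1 = gamma(1) / gamma(0) = -5.1995 / 6.2948 = -0.8260.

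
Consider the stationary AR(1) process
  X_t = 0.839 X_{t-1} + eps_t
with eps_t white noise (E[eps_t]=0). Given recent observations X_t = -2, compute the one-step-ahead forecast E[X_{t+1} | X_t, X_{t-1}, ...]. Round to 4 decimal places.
E[X_{t+1} \mid \mathcal F_t] = -1.6780

For an AR(p) model X_t = c + sum_i phi_i X_{t-i} + eps_t, the
one-step-ahead conditional mean is
  E[X_{t+1} | X_t, ...] = c + sum_i phi_i X_{t+1-i}.
Substitute known values:
  E[X_{t+1} | ...] = (0.839) * (-2)
                   = -1.6780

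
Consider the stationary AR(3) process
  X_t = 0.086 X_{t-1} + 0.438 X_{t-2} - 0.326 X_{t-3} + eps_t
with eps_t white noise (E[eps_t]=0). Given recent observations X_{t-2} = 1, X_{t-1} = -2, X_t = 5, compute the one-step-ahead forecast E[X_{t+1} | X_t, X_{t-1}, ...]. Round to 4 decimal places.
E[X_{t+1} \mid \mathcal F_t] = -0.7720

For an AR(p) model X_t = c + sum_i phi_i X_{t-i} + eps_t, the
one-step-ahead conditional mean is
  E[X_{t+1} | X_t, ...] = c + sum_i phi_i X_{t+1-i}.
Substitute known values:
  E[X_{t+1} | ...] = (0.086) * (5) + (0.438) * (-2) + (-0.326) * (1)
                   = -0.7720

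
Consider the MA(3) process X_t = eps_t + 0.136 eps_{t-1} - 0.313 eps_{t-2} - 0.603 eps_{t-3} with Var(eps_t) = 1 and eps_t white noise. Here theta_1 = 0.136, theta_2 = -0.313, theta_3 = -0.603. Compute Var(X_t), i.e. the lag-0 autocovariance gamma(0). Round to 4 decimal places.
\gamma(0) = 1.4801

For an MA(q) process X_t = eps_t + sum_i theta_i eps_{t-i} with
Var(eps_t) = sigma^2, the variance is
  gamma(0) = sigma^2 * (1 + sum_i theta_i^2).
  sum_i theta_i^2 = (0.136)^2 + (-0.313)^2 + (-0.603)^2 = 0.018496 + 0.097969 + 0.363609 = 0.480074.
  gamma(0) = 1 * (1 + 0.480074) = 1 * 1.480074 = 1.480074, which rounds to 1.4801.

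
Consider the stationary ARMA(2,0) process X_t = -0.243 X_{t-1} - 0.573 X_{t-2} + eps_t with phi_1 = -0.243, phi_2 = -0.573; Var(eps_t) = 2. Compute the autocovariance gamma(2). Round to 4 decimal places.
\gamma(2) = -1.6334

Multiply the model equation by X_{t-k} and take expectations. With theta_0 = psi_0 = 1 and psi_j the MA(infinity) weights, this gives
  gamma(k) - sum_i phi_i gamma(k-i) = c_k,
  c_k = sigma^2 * sum_{j=k..q} theta_j psi_{j-k}   (c_k = 0 for k > q),
using gamma(-m) = gamma(m).
Pure AR (q = 0): c_0 = sigma^2 = 2, c_k = 0 for k >= 1.
Equations for k = 0, 1, 2 (AR order 2, c_2 = 0):
  (E0) gamma(0) = phi_1 gamma(1) + phi_2 gamma(2) + c_0
  (E1) gamma(1) = phi_1 gamma(0) + phi_2 gamma(1) + c_1
  (E2) gamma(2) = phi_1 gamma(1) + phi_2 gamma(0)
From (E1): gamma(1) = A gamma(0) + B with
  A = phi_1 / (1 - phi_2) = -0.243 / 1.573 = -0.154482,   B = c_1 / (1 - phi_2) = 0 / 1.573 = 0.
Insert (E2) into (E0): gamma(0) (1 - phi_2^2) = phi_1 (1 + phi_2) gamma(1) + c_0.
  phi_1 (1 + phi_2) = (-0.243)(0.427) = -0.103761,   1 - phi_2^2 = 0.671671.
Replace gamma(1) by A gamma(0) + B and collect gamma(0):
  gamma(0) [0.671671 - (-0.103761)(-0.154482)] = c_0 = 2
  gamma(0) * 0.655642 = 2
  gamma(0) = 2 / 0.655642 = 3.050446.
  gamma(1) = A gamma(0) = (-0.154482)(3.050446) = -0.471239.
  gamma(2) = phi_1 gamma(1) + phi_2 gamma(0) = (-0.243)(-0.471239) + (-0.573)(3.050446) = -1.633395.
Therefore gamma(2) = -1.6334 (to 4 decimal places).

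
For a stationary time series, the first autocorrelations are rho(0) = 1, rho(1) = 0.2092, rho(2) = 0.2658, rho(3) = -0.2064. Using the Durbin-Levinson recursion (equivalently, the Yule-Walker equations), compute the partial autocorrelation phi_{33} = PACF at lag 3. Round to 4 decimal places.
\phi_{33} = -0.3290

The PACF at lag k is phi_{kk}, the last component of the solution
to the Yule-Walker system G_k phi = r_k where
  (G_k)_{ij} = rho(|i - j|), (r_k)_i = rho(i), i,j = 1..k.
Equivalently, Durbin-Levinson gives phi_{kk} iteratively:
  phi_{11} = rho(1)
  phi_{kk} = [rho(k) - sum_{j=1..k-1} phi_{k-1,j} rho(k-j)]
            / [1 - sum_{j=1..k-1} phi_{k-1,j} rho(j)],
  phi_{k,j} = phi_{k-1,j} - phi_{kk} phi_{k-1,k-j},  j = 1..k-1.
Step k = 1:
  phi_11 = rho(1) = 0.2092.
Step k = 2:
  phi_22 = [rho(2) - phi_11 rho(1)] / [1 - phi_11 rho(1)] = [0.2658 - (0.2092)(0.2092)] / [1 - (0.2092)(0.2092)]
         = 0.22203536 / 0.95623536 = 0.232197.
  Update: phi_21 = phi_11 - phi_22 phi_11 = 0.2092 - (0.232197)(0.2092) = 0.160624.
Step k = 3:
  phi_33 = [rho(3) - phi_21 rho(2) - phi_22 rho(1)] / [1 - phi_21 rho(1) - phi_22 rho(2)]
    numerator   = -0.2064 - (0.160624)(0.2658) - (0.232197)(0.2092) = -0.29766964
    denominator = 1 - (0.160624)(0.2092) - (0.232197)(0.2658) = 0.90467933
  phi_33 = -0.29766964 / 0.90467933 = -0.329.
Therefore phi_{33} = -0.3290.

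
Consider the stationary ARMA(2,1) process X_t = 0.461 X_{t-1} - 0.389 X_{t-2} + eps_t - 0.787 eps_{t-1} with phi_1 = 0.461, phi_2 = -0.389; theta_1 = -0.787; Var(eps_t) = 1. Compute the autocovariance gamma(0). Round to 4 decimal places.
\gamma(0) = 1.4526

Multiply the model equation by X_{t-k} and take expectations. With theta_0 = psi_0 = 1 and psi_j the MA(infinity) weights, this gives
  gamma(k) - sum_i phi_i gamma(k-i) = c_k,
  c_k = sigma^2 * sum_{j=k..q} theta_j psi_{j-k}   (c_k = 0 for k > q),
using gamma(-m) = gamma(m).
psi-weights needed (psi_j = theta_j + sum_i phi_i psi_{j-i}):
  psi_1 = theta_1 + phi_1 = -0.787 + (0.461) = -0.326
Right-hand sides:
  c_0 = sigma^2 (1 + theta_1 psi_1) = 1 * (1 + (-0.787)(-0.326)) = 1 * 1.256562 = 1.256562
  c_1 = sigma^2 theta_1 = 1 * (-0.787) = -0.787
  c_2 = 0
Equations for k = 0, 1, 2 (AR order 2, c_2 = 0):
  (E0) gamma(0) = phi_1 gamma(1) + phi_2 gamma(2) + c_0
  (E1) gamma(1) = phi_1 gamma(0) + phi_2 gamma(1) + c_1
  (E2) gamma(2) = phi_1 gamma(1) + phi_2 gamma(0)
From (E1): gamma(1) = A gamma(0) + B with
  A = phi_1 / (1 - phi_2) = 0.461 / 1.389 = 0.331893,   B = c_1 / (1 - phi_2) = -0.787 / 1.389 = -0.566595.
Insert (E2) into (E0): gamma(0) (1 - phi_2^2) = phi_1 (1 + phi_2) gamma(1) + c_0.
  phi_1 (1 + phi_2) = (0.461)(0.611) = 0.281671,   1 - phi_2^2 = 0.848679.
Replace gamma(1) by A gamma(0) + B and collect gamma(0):
  gamma(0) [0.848679 - (0.281671)(0.331893)] = (0.281671)(-0.566595) + 1.256562
  gamma(0) * 0.755194 = 1.096969
  gamma(0) = 1.096969 / 0.755194 = 1.452565.
Therefore gamma(0) = 1.4526 (to 4 decimal places).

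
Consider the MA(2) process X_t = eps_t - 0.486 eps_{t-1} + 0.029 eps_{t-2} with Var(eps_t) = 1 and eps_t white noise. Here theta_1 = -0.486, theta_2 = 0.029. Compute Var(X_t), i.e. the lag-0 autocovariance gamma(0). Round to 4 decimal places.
\gamma(0) = 1.2370

For an MA(q) process X_t = eps_t + sum_i theta_i eps_{t-i} with
Var(eps_t) = sigma^2, the variance is
  gamma(0) = sigma^2 * (1 + sum_i theta_i^2).
  sum_i theta_i^2 = (-0.486)^2 + (0.029)^2 = 0.236196 + 0.000841 = 0.237037.
  gamma(0) = 1 * (1 + 0.237037) = 1 * 1.237037 = 1.237037, which rounds to 1.2370.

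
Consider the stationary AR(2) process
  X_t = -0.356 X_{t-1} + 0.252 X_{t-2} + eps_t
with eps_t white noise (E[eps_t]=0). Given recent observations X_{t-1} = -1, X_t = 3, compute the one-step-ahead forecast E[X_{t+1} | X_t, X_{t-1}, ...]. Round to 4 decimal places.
E[X_{t+1} \mid \mathcal F_t] = -1.3200

For an AR(p) model X_t = c + sum_i phi_i X_{t-i} + eps_t, the
one-step-ahead conditional mean is
  E[X_{t+1} | X_t, ...] = c + sum_i phi_i X_{t+1-i}.
Substitute known values:
  E[X_{t+1} | ...] = (-0.356) * (3) + (0.252) * (-1)
                   = -1.3200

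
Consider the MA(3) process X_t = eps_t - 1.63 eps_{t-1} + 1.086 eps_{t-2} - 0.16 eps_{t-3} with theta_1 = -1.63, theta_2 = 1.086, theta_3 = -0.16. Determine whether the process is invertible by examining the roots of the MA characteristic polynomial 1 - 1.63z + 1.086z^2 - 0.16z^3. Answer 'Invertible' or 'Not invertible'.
\text{Invertible}

The MA(q) characteristic polynomial is P(z) = 1 - 1.63z + 1.086z^2 - 0.16z^3.
Invertibility requires all roots to lie outside the unit circle, i.e. |z| > 1 for every root.
Degree 3: look for a simple real root z0 first, then factor out (1 - z/z0) and solve the remaining quadratic.
Testing z0 = 5: P(5) = 1 + (-1.63)(5) + (1.086)(5)^2 + (-0.16)(5)^3
  = 1 + (-8.15) + (27.15) + (-20) = 0.  So z_0 = 5 is a root, |z_0| = 5.
Divide out the factor (1 - 0.2 z) = (1 - z/z0) (since 1/z0 = 0.2):
  P(z) = (1 - 0.2 z)(1 + (-1.43) z + (0.8) z^2)
  [check: z-coef -1.43 - (0.2) = -1.63; z^2-coef 0.8 - (0.2)(-1.43) = 1.086; z^3-coef -(0.2)(0.8) = -0.16.]
Remaining roots from the quadratic factor 1 + (-1.43) z + (0.8) z^2:
  Set 1 + (-1.43) z + (0.8) z^2 = 0, i.e. a z^2 + b z + c = 0 with a = 0.8, b = -1.43, c = 1.
  Discriminant D = b^2 - 4ac = (-1.43)^2 - 4*(0.8)*1 = 2.0449 - (3.2) = -1.1551.
  D < 0, so the roots are the complex-conjugate pair z = (-b +/- i sqrt(-D)) / (2a) = 0.8937 +/- 0.6717i.
  For a conjugate pair |z|^2 = z * conj(z) = (product of roots) = c/a = 1/(0.8) = 1.25, so |z| = sqrt(1.25) = 1.118 for both roots.
Moduli of all roots: 5.0000, 1.1180, 1.1180.
All moduli strictly greater than 1? Yes.
Verdict: Invertible.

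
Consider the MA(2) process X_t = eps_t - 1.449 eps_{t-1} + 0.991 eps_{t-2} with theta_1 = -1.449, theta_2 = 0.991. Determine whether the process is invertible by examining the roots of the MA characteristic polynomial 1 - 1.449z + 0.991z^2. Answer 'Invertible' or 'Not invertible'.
\text{Invertible}

The MA(q) characteristic polynomial is P(z) = 1 - 1.449z + 0.991z^2.
Invertibility requires all roots to lie outside the unit circle, i.e. |z| > 1 for every root.
Set 1 + (-1.449) z + (0.991) z^2 = 0, i.e. a z^2 + b z + c = 0 with a = 0.991, b = -1.449, c = 1.
Discriminant D = b^2 - 4ac = (-1.449)^2 - 4*(0.991)*1 = 2.099601 - (3.964) = -1.864399.
D < 0, so the roots are the complex-conjugate pair z = (-b +/- i sqrt(-D)) / (2a) = 0.7311 +/- 0.6889i.
For a conjugate pair |z|^2 = z * conj(z) = (product of roots) = c/a = 1/(0.991) = 1.009082, so |z| = sqrt(1.009082) = 1.0045 for both roots.
Moduli of all roots: 1.0045, 1.0045.
All moduli strictly greater than 1? Yes.
Verdict: Invertible.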